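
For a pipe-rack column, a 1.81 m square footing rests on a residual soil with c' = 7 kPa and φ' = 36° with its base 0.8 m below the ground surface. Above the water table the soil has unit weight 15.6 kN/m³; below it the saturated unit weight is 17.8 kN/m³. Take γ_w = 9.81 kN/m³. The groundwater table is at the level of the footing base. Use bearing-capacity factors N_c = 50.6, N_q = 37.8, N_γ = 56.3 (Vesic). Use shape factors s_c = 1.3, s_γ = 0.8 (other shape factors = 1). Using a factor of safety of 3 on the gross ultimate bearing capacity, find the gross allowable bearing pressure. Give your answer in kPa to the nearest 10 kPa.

Effective surcharge at the founding depth q = γ·D_f = 15.6 × 0.8 = 12.48 kPa.
The water table coincides with the base, so in the self-weight term γ → γ' = 7.99 kN/m³.
q_ult = c·N_c·s_c + q·N_q + 0.5·γ·B·N_γ·s_γ
     = 7 × 50.6 × 1.3 + 12.48 × 37.8 + 0.5 × 7.99 × 1.81 × 56.3 × 0.8
     = 460.46 + 471.74 + 325.68 = 1257.9 kPa.
q_all = 1257.9 / 3 = 419.3 kPa.

q_all ≈ 420 kPa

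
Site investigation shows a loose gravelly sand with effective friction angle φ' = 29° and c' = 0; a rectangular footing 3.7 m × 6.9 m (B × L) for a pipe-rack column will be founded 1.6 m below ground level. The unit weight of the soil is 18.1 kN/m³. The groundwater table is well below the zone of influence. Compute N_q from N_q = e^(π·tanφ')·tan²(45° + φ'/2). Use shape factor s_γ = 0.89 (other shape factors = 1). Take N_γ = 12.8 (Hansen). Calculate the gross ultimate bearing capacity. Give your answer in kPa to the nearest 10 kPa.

q_ult ≈ 860 kPa

tan29° = 0.5543, so N_q = e^(π×0.5543)·tan²(59.5°) = 5.705 × 2.882 = 16.44.
Overburden at base level: q = 18.1 × 1.6 = 28.96 kPa.
Surcharge term q·N_q = 28.96 × 16.443 = 476.2 kPa; self-weight term 0.5·γ·B·N_γ·s_γ = 0.5 × 18.1 × 3.7 × 12.8 × 0.89 = 381.46 kPa.
q_ult = 476.2 + 381.46 = 857.66 kPa.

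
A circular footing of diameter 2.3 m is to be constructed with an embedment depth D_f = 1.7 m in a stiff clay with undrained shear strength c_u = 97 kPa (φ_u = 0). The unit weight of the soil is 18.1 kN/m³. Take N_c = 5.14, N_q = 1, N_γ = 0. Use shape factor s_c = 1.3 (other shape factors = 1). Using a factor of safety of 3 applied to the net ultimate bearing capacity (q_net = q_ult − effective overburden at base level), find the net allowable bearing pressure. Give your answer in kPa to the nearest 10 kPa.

q_all(net) ≈ 220 kPa

Overburden at base level: q = 18.1 × 1.7 = 30.77 kPa.
Cohesion term c·N_c·s_c = 97 × 5.14 × 1.3 = 648.15 kPa; surcharge term q·N_q = 30.77 × 1 = 30.77 kPa.
q_ult = 648.15 + 30.77 = 678.92 kPa.
Net ultimate: q_net = 678.92 − 30.77 = 648.15 kPa.
q_all(net) = 648.15 / 3 = 216.05 kPa.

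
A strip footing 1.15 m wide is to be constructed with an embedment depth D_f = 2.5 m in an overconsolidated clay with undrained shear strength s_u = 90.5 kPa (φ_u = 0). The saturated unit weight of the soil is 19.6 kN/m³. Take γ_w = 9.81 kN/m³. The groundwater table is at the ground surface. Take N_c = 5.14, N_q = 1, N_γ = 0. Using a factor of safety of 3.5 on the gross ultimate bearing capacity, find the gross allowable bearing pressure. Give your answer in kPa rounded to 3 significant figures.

With the water table at the surface the whole profile is submerged: γ' = 19.6 − 9.81 = 9.79 kN/m³, so q = γ'·D_f = 24.475 kPa.
q_ult = c·N_c + q·N_q
     = 90.5 × 5.14 + 24.475 × 1
     = 465.17 + 24.475 = 489.64 kPa.
q_all = 489.64 / 3.5 = 139.9 kPa.

q_all ≈ 140 kPa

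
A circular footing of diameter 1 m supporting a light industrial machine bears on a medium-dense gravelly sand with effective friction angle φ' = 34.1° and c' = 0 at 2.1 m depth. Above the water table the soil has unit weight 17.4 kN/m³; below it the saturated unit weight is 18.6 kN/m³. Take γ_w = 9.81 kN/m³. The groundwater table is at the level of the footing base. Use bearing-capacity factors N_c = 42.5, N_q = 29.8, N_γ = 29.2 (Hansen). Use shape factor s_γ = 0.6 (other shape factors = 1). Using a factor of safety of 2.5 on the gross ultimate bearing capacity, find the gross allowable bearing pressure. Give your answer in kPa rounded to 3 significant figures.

q_all ≈ 466 kPa

q = γ·D_f = 17.4 × 2.1 = 36.54 kPa.
For the ½γBN_γ term take γ' = 18.6 − 9.81 = 8.79 kN/m³ (soil below base is submerged).
q·N_q = 36.54 × 29.8 = 1088.9 kPa
0.5·γ·B·N_γ·s_γ = 0.5 × 8.79 × 1 × 29.2 × 0.6 = 77 kPa
q_ult = 1088.9 + 77 = 1165.9 kPa.
q_all = 1165.9 / 2.5 = 466.36 kPa.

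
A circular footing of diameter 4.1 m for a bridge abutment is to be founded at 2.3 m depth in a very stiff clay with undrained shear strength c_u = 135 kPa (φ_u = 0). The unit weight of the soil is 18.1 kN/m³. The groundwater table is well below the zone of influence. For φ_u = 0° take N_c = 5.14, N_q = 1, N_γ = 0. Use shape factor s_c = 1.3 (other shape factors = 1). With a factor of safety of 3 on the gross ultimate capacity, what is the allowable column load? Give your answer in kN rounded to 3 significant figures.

P_all ≈ 4150 kN

Effective surcharge at the founding depth q = γ·D_f = 18.1 × 2.3 = 41.63 kPa.
q_ult = c·N_c·s_c + q·N_q
     = 135 × 5.14 × 1.3 + 41.63 × 1
     = 902.07 + 41.63 = 943.7 kPa.
Gross allowable pressure q_all = 943.7 / 3 = 314.57 kPa.
Footing area = 13.2025 m², so allowable column load = 314.57 × 13.2025 = 4153.1 kN.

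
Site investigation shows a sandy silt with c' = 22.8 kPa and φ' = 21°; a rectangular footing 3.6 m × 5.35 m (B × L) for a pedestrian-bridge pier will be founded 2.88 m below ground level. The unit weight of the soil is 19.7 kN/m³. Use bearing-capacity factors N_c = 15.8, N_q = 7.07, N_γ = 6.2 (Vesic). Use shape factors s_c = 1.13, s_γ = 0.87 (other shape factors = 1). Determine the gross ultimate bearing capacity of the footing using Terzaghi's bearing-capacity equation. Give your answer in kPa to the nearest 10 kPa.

q_ult ≈ 1000 kPa

Overburden at base level: q = 19.7 × 2.88 = 56.736 kPa.
Cohesion term c·N_c·s_c = 22.8 × 15.8 × 1.13 = 407.07 kPa; surcharge term q·N_q = 56.736 × 7.07 = 401.12 kPa; self-weight term 0.5·γ·B·N_γ·s_γ = 0.5 × 19.7 × 3.6 × 6.2 × 0.87 = 191.27 kPa.
q_ult = 407.07 + 401.12 + 191.27 = 999.47 kPa.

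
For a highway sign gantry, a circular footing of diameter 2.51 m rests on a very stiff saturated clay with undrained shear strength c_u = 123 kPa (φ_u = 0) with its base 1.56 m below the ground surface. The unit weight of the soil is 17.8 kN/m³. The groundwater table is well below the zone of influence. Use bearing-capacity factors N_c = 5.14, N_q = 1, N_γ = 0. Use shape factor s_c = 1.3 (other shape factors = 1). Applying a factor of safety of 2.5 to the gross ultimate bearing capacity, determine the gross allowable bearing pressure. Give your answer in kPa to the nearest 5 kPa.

Effective surcharge at the founding depth q = γ·D_f = 17.8 × 1.56 = 27.768 kPa.
q_ult = c·N_c·s_c + q·N_q
     = 123 × 5.14 × 1.3 + 27.768 × 1
     = 821.89 + 27.768 = 849.65 kPa.
q_all = q_ult / FS = 849.65 / 2.5 = 339.86 kPa.

q_all ≈ 340 kPa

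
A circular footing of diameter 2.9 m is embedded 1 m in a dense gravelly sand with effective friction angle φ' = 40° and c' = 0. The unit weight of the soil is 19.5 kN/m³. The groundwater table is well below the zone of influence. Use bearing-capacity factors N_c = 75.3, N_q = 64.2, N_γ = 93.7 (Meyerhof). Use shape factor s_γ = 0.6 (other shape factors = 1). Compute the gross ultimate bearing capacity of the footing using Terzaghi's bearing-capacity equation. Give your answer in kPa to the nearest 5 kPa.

q_ult ≈ 2840 kPa

Effective surcharge at the founding depth q = γ·D_f = 19.5 × 1 = 19.5 kPa.
q_ult = q·N_q + 0.5·γ·B·N_γ·s_γ
     = 19.5 × 64.2 + 0.5 × 19.5 × 2.9 × 93.7 × 0.6
     = 1251.9 + 1589.6 = 2841.5 kPa.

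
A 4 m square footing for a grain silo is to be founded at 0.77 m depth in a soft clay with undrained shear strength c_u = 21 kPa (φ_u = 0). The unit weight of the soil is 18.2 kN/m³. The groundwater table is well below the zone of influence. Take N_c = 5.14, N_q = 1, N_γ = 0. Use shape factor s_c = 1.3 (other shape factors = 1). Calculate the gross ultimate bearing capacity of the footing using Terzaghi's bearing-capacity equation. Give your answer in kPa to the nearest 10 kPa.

Effective surcharge at the founding depth q = γ·D_f = 18.2 × 0.77 = 14.014 kPa.
q_ult = c·N_c·s_c + q·N_q
     = 21 × 5.14 × 1.3 + 14.014 × 1
     = 140.32 + 14.014 = 154.34 kPa.

q_ult ≈ 150 kPa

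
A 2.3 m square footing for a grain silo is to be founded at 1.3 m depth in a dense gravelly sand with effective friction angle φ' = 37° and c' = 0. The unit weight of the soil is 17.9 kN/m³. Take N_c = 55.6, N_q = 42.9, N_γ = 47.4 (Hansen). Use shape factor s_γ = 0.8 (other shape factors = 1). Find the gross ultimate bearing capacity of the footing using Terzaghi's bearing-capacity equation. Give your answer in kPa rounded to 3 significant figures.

Effective surcharge at the founding depth q = γ·D_f = 17.9 × 1.3 = 23.27 kPa.
q_ult = q·N_q + 0.5·γ·B·N_γ·s_γ
     = 23.27 × 42.9 + 0.5 × 17.9 × 2.3 × 47.4 × 0.8
     = 998.28 + 780.58 = 1778.9 kPa.

q_ult ≈ 1780 kPa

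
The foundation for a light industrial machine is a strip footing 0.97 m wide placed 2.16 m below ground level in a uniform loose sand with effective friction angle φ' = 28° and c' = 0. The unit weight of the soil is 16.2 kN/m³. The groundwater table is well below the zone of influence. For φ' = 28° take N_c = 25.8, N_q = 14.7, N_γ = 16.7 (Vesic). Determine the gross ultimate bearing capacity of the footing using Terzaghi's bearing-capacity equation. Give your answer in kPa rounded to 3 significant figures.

q_ult ≈ 646 kPa

q = γ·D_f = 16.2 × 2.16 = 34.992 kPa.
q·N_q = 34.992 × 14.7 = 514.38 kPa
0.5·γ·B·N_γ = 0.5 × 16.2 × 0.97 × 16.7 = 131.21 kPa
q_ult = 514.38 + 131.21 = 645.59 kPa.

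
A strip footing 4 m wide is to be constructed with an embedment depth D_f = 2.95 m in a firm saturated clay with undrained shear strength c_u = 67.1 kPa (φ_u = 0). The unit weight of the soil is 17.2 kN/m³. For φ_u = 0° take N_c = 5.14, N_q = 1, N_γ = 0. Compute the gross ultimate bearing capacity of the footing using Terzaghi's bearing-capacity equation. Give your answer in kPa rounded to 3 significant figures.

q_ult ≈ 396 kPa

Effective surcharge at the founding depth q = γ·D_f = 17.2 × 2.95 = 50.74 kPa.
q_ult = c·N_c + q·N_q
     = 67.1 × 5.14 + 50.74 × 1
     = 344.89 + 50.74 = 395.63 kPa.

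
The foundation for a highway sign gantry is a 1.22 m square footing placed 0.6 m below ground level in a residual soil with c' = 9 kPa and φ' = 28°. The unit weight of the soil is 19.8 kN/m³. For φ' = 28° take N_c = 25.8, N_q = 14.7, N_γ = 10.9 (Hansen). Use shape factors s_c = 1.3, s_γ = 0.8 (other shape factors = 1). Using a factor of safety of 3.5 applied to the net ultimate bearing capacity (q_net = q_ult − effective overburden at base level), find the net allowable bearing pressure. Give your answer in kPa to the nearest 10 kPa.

q = γ·D_f = 19.8 × 0.6 = 11.88 kPa.
c·N_c·s_c = 9 × 25.8 × 1.3 = 301.86 kPa
q·N_q = 11.88 × 14.7 = 174.64 kPa
0.5·γ·B·N_γ·s_γ = 0.5 × 19.8 × 1.22 × 10.9 × 0.8 = 105.32 kPa
q_ult = 301.86 + 174.64 + 105.32 = 581.82 kPa.
Net ultimate: q_net = 581.82 − 11.88 = 569.94 kPa.
q_all(net) = 569.94 / 3.5 = 162.84 kPa.

q_all(net) ≈ 160 kPa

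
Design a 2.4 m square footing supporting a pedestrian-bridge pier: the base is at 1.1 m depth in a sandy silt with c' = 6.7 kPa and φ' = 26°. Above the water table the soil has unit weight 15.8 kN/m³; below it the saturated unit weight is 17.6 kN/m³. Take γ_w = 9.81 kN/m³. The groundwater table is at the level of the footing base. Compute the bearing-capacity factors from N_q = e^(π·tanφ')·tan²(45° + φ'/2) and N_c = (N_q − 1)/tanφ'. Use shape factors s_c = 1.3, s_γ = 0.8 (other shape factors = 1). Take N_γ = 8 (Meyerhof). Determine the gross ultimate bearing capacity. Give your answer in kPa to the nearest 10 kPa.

tan26° = 0.4877, so N_q = e^(π×0.4877)·tan²(58°) = 4.629 × 2.561 = 11.85.
N_c = (11.85 − 1)/tan26° = 22.25.
Effective surcharge at the founding depth q = γ·D_f = 15.8 × 1.1 = 17.38 kPa.
The water table coincides with the base, so in the self-weight term γ → γ' = 7.79 kN/m³.
q_ult = c·N_c·s_c + q·N_q + 0.5·γ·B·N_γ·s_γ
     = 6.7 × 22.254 × 1.3 + 17.38 × 11.854 + 0.5 × 7.79 × 2.4 × 8 × 0.8
     = 193.84 + 206.03 + 59.827 = 459.69 kPa.

q_ult ≈ 460 kPa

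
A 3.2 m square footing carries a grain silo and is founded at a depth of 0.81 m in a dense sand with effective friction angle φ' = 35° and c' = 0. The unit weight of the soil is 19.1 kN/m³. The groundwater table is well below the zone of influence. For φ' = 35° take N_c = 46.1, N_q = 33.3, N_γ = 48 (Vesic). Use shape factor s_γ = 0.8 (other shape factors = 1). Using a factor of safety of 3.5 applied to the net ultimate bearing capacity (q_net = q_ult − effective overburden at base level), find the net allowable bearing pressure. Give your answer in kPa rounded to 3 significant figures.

q_all(net) ≈ 478 kPa

Overburden at base level: q = 19.1 × 0.81 = 15.471 kPa.
Surcharge term q·N_q = 15.471 × 33.3 = 515.18 kPa; self-weight term 0.5·γ·B·N_γ·s_γ = 0.5 × 19.1 × 3.2 × 48 × 0.8 = 1173.5 kPa.
q_ult = 515.18 + 1173.5 = 1688.7 kPa.
Net ultimate: q_net = 1688.7 − 15.471 = 1673.2 kPa.
q_all(net) = 1673.2 / 3.5 = 478.06 kPa.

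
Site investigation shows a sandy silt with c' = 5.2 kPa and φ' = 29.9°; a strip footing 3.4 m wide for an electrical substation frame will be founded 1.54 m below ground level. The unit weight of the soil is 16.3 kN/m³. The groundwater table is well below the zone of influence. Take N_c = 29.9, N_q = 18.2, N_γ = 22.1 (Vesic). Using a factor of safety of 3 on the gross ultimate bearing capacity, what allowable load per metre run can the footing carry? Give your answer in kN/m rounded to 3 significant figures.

Overburden at base level: q = 16.3 × 1.54 = 25.102 kPa.
Cohesion term c·N_c = 5.2 × 29.9 = 155.48 kPa; surcharge term q·N_q = 25.102 × 18.2 = 456.86 kPa; self-weight term 0.5·γ·B·N_γ = 0.5 × 16.3 × 3.4 × 22.1 = 612.39 kPa.
q_ult = 155.48 + 456.86 + 612.39 = 1224.7 kPa.
Gross allowable pressure q_all = 1224.7 / 3 = 408.24 kPa.
Allowable wall load = q_all × B = 408.24 × 3.4 = 1388 kN per metre run.

≈ 1390 kN/m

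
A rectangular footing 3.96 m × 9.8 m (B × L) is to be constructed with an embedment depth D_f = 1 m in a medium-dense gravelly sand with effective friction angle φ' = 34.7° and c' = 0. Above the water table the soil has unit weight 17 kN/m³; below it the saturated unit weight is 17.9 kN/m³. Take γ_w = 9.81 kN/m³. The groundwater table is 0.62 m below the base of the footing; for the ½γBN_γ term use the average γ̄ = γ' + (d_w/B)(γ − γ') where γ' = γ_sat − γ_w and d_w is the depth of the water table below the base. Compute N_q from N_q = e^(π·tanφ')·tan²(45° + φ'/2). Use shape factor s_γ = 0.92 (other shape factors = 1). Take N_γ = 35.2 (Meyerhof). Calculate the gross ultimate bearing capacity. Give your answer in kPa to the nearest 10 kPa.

q_ult ≈ 1150 kPa

tan34.7° = 0.6924, so N_q = e^(π×0.6924)·tan²(62.35°) = 8.805 × 3.643 = 32.08.
Effective surcharge at the founding depth q = γ·D_f = 17 × 1 = 17 kPa.
With d_w = 0.62 m < B, γ̄ = 8.09 + (0.62/3.96) × (17 − 8.09) = 9.485 kN/m³.
q_ult = q·N_q + 0.5·γ·B·N_γ·s_γ
     = 17 × 32.081 + 0.5 × 9.485 × 3.96 × 35.2 × 0.92
     = 545.37 + 608.18 = 1153.6 kPa.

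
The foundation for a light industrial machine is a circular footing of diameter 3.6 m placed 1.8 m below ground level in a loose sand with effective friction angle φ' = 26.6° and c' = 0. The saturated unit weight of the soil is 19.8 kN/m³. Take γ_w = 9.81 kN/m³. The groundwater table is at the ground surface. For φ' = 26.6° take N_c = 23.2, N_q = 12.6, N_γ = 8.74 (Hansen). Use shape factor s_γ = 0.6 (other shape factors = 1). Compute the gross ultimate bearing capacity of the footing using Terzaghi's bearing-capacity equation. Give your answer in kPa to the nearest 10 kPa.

q_ult ≈ 320 kPa

γ' = 19.8 − 9.81 = 9.99 kN/m³ (submerged throughout). q = 9.99 × 1.8 = 17.982 kPa; the same γ' applies in the ½γBN_γ term.
q·N_q = 17.982 × 12.6 = 226.57 kPa
0.5·γ·B·N_γ·s_γ = 0.5 × 9.99 × 3.6 × 8.74 × 0.6 = 94.298 kPa
q_ult = 226.57 + 94.298 = 320.87 kPa.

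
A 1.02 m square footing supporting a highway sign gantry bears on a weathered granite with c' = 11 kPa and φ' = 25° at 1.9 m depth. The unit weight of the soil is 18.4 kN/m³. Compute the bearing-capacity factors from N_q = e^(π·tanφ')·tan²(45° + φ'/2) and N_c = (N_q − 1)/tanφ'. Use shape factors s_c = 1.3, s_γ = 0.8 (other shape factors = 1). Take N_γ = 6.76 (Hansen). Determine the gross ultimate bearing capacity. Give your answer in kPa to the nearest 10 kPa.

q_ult ≈ 720 kPa

tan25° = 0.4663, so N_q = e^(π×0.4663)·tan²(57.5°) = 4.327 × 2.464 = 10.66.
N_c = (10.66 − 1)/tan25° = 20.72.
Effective surcharge at the founding depth q = γ·D_f = 18.4 × 1.9 = 34.96 kPa.
q_ult = c·N_c·s_c + q·N_q + 0.5·γ·B·N_γ·s_γ
     = 11 × 20.721 × 1.3 + 34.96 × 10.662 + 0.5 × 18.4 × 1.02 × 6.76 × 0.8
     = 296.3 + 372.75 + 50.749 = 719.8 kPa.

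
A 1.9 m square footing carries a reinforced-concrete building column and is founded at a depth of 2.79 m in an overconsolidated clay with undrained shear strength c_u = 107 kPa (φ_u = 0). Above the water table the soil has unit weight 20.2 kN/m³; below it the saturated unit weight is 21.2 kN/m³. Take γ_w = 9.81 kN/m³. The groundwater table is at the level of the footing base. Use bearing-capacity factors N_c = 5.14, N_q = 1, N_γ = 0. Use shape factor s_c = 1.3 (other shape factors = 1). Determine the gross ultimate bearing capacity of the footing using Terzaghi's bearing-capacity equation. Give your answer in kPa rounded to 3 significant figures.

Effective surcharge at the founding depth q = γ·D_f = 20.2 × 2.79 = 56.358 kPa.
q_ult = c·N_c·s_c + q·N_q
     = 107 × 5.14 × 1.3 + 56.358 × 1
     = 714.97 + 56.358 = 771.33 kPa.

q_ult ≈ 771 kPa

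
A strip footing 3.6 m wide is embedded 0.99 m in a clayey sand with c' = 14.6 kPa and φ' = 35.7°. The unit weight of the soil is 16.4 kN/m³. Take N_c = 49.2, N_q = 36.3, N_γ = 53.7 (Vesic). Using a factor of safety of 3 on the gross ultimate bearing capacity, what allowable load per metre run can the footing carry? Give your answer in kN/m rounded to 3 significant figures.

≈ 3470 kN/m

q = γ·D_f = 16.4 × 0.99 = 16.236 kPa.
c·N_c = 14.6 × 49.2 = 718.32 kPa
q·N_q = 16.236 × 36.3 = 589.37 kPa
0.5·γ·B·N_γ = 0.5 × 16.4 × 3.6 × 53.7 = 1585.2 kPa
q_ult = 718.32 + 589.37 + 1585.2 = 2892.9 kPa.
Gross allowable pressure q_all = 2892.9 / 3 = 964.3 kPa.
Allowable wall load = q_all × B = 964.3 × 3.6 = 3471.5 kN per metre run.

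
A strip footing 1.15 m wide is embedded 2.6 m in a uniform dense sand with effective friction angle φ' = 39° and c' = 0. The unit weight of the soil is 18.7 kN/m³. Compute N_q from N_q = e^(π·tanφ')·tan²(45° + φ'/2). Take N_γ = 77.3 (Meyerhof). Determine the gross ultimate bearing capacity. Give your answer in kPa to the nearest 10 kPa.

q_ult ≈ 3550 kPa

tan39° = 0.8098, so N_q = e^(π×0.8098)·tan²(64.5°) = 12.731 × 4.395 = 55.96.
Effective surcharge at the founding depth q = γ·D_f = 18.7 × 2.6 = 48.62 kPa.
q_ult = q·N_q + 0.5·γ·B·N_γ
     = 48.62 × 55.957 + 0.5 × 18.7 × 1.15 × 77.3
     = 2720.7 + 831.17 = 3551.8 kPa.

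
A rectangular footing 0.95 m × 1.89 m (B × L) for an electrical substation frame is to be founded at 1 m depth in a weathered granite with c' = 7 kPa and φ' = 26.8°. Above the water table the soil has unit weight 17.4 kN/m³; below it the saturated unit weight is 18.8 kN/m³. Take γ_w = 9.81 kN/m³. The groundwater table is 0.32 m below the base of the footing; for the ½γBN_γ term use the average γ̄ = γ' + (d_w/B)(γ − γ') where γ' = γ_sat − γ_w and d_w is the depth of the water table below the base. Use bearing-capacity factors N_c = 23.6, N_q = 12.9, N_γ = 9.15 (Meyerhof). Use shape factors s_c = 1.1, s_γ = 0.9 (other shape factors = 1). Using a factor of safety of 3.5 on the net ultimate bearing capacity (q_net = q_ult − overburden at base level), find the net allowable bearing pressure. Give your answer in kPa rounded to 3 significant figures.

q_all(net) ≈ 124 kPa

q = γ·D_f = 17.4 × 1 = 17.4 kPa.
γ' = 8.99 kN/m³; averaging over the depth B below the base, γ̄ = γ' + (d_w/B)(γ − γ') = 11.823 kN/m³.
c·N_c·s_c = 7 × 23.6 × 1.1 = 181.72 kPa
q·N_q = 17.4 × 12.9 = 224.46 kPa
0.5·γ·B·N_γ·s_γ = 0.5 × 11.823 × 0.95 × 9.15 × 0.9 = 46.247 kPa
q_ult = 181.72 + 224.46 + 46.247 = 452.43 kPa.
q_net = 452.43 − 17.4 = 435.03 kPa.
q_all(net) = 435.03 / 3.5 = 124.29 kPa.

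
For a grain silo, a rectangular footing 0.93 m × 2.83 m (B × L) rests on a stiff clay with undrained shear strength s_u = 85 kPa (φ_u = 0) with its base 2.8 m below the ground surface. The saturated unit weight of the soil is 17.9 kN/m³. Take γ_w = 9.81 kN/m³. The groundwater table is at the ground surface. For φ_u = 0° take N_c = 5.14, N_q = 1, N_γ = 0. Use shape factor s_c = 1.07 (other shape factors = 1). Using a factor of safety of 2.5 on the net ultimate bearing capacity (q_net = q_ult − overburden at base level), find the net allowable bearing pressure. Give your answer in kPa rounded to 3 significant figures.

q_all(net) ≈ 187 kPa

With the water table at the surface the whole profile is submerged: γ' = 17.9 − 9.81 = 8.09 kN/m³, so q = γ'·D_f = 22.652 kPa.
q_ult = c·N_c·s_c + q·N_q
     = 85 × 5.14 × 1.07 + 22.652 × 1
     = 467.48 + 22.652 = 490.13 kPa.
q_net = 490.13 − 22.652 = 467.48 kPa.
q_all(net) = 467.48 / 2.5 = 186.99 kPa.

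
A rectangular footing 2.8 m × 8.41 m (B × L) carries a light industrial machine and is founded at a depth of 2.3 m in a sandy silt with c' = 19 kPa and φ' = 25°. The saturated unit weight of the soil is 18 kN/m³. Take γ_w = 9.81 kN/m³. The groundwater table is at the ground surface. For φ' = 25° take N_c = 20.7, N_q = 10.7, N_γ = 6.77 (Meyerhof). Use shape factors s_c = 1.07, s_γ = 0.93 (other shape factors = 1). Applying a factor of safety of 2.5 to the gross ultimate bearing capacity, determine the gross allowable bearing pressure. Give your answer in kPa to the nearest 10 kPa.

γ' = 18 − 9.81 = 8.19 kN/m³ (submerged throughout). q = 8.19 × 2.3 = 18.837 kPa; the same γ' applies in the ½γBN_γ term.
c·N_c·s_c = 19 × 20.7 × 1.07 = 420.83 kPa
q·N_q = 18.837 × 10.7 = 201.56 kPa
0.5·γ·B·N_γ·s_γ = 0.5 × 8.19 × 2.8 × 6.77 × 0.93 = 72.191 kPa
q_ult = 420.83 + 201.56 + 72.191 = 694.58 kPa.
q_all = q_ult / FS = 694.58 / 2.5 = 277.83 kPa.

q_all ≈ 280 kPa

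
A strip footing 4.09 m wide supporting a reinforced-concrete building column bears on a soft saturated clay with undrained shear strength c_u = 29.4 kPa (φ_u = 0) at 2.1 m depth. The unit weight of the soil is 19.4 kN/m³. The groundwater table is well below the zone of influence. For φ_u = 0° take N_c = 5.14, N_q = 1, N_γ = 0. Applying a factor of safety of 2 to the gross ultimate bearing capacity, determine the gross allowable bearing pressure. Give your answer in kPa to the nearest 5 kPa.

q_all ≈ 95 kPa

q = γ·D_f = 19.4 × 2.1 = 40.74 kPa.
c·N_c = 29.4 × 5.14 = 151.12 kPa
q·N_q = 40.74 × 1 = 40.74 kPa
q_ult = 151.12 + 40.74 = 191.86 kPa.
q_all = q_ult / FS = 191.86 / 2 = 95.928 kPa.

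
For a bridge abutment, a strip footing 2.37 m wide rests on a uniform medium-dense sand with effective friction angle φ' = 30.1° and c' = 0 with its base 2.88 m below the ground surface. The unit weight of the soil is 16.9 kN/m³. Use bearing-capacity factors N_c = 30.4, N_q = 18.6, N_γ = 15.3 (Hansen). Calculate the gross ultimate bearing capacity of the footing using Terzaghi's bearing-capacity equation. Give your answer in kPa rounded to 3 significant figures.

Overburden at base level: q = 16.9 × 2.88 = 48.672 kPa.
Surcharge term q·N_q = 48.672 × 18.6 = 905.3 kPa; self-weight term 0.5·γ·B·N_γ = 0.5 × 16.9 × 2.37 × 15.3 = 306.41 kPa.
q_ult = 905.3 + 306.41 = 1211.7 kPa.

q_ult ≈ 1210 kPa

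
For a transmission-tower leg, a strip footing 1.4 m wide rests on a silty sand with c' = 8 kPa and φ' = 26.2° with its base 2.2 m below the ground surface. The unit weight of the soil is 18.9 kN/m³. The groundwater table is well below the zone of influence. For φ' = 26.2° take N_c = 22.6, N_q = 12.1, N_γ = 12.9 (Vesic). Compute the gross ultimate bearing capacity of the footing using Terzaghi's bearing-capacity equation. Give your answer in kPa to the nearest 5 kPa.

Overburden at base level: q = 18.9 × 2.2 = 41.58 kPa.
Cohesion term c·N_c = 8 × 22.6 = 180.8 kPa; surcharge term q·N_q = 41.58 × 12.1 = 503.12 kPa; self-weight term 0.5·γ·B·N_γ = 0.5 × 18.9 × 1.4 × 12.9 = 170.67 kPa.
q_ult = 180.8 + 503.12 + 170.67 = 854.58 kPa.

q_ult ≈ 855 kPa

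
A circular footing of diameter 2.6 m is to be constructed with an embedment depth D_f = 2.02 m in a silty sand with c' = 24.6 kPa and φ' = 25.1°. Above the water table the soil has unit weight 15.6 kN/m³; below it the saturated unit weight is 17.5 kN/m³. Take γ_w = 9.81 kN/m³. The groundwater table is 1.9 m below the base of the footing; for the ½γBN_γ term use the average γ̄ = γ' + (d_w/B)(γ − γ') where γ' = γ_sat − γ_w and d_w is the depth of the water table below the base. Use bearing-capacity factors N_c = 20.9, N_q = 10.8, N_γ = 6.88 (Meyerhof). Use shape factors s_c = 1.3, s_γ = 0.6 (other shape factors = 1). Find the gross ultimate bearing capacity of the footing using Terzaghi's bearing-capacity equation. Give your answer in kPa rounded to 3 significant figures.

q_ult ≈ 1080 kPa

Overburden at base level: q = 15.6 × 2.02 = 31.512 kPa.
The water table is 1.9 m below the base (< B = 2.6 m), so the ½γBN_γ term uses γ̄ = γ' + (d_w/B)(γ − γ') = 7.69 + (1.9/2.6)(15.6 − 7.69) = 13.47 kN/m³.
Cohesion term c·N_c·s_c = 24.6 × 20.9 × 1.3 = 668.38 kPa; surcharge term q·N_q = 31.512 × 10.8 = 340.33 kPa; self-weight term 0.5·γ·B·N_γ·s_γ = 0.5 × 13.47 × 2.6 × 6.88 × 0.6 = 72.287 kPa.
q_ult = 668.38 + 340.33 + 72.287 = 1081 kPa.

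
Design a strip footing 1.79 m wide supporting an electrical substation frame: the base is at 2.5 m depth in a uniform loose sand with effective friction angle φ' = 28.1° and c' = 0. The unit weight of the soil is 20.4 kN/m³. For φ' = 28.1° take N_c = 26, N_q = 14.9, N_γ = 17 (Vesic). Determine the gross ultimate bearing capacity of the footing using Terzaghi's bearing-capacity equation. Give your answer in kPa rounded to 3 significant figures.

q_ult ≈ 1070 kPa

Overburden at base level: q = 20.4 × 2.5 = 51 kPa.
Surcharge term q·N_q = 51 × 14.9 = 759.9 kPa; self-weight term 0.5·γ·B·N_γ = 0.5 × 20.4 × 1.79 × 17 = 310.39 kPa.
q_ult = 759.9 + 310.39 = 1070.3 kPa.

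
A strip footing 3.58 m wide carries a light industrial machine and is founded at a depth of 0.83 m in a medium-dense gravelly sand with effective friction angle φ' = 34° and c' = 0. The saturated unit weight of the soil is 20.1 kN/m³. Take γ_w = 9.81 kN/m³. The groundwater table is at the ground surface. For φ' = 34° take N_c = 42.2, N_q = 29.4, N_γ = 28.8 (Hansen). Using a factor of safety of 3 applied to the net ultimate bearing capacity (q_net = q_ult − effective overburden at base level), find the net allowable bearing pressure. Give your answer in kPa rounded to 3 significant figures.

q_all(net) ≈ 258 kPa

γ' = 20.1 − 9.81 = 10.29 kN/m³ (submerged throughout). q = 10.29 × 0.83 = 8.5407 kPa; the same γ' applies in the ½γBN_γ term.
q·N_q = 8.5407 × 29.4 = 251.1 kPa
0.5·γ·B·N_γ = 0.5 × 10.29 × 3.58 × 28.8 = 530.47 kPa
q_ult = 251.1 + 530.47 = 781.57 kPa.
Net ultimate: q_net = 781.57 − 8.5407 = 773.03 kPa.
q_all(net) = 773.03 / 3 = 257.68 kPa.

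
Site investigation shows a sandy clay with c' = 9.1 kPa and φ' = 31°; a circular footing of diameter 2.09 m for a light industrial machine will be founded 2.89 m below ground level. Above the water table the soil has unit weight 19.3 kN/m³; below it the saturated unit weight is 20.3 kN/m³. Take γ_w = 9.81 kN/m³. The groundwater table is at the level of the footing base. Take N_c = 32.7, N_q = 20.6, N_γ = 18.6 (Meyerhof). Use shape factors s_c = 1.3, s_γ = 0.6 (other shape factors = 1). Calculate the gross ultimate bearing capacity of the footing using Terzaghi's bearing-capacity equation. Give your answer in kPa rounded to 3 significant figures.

Effective surcharge at the founding depth q = γ·D_f = 19.3 × 2.89 = 55.777 kPa.
The water table coincides with the base, so in the self-weight term γ → γ' = 10.49 kN/m³.
q_ult = c·N_c·s_c + q·N_q + 0.5·γ·B·N_γ·s_γ
     = 9.1 × 32.7 × 1.3 + 55.777 × 20.6 + 0.5 × 10.49 × 2.09 × 18.6 × 0.6
     = 386.84 + 1149 + 122.34 = 1658.2 kPa.

q_ult ≈ 1660 kPa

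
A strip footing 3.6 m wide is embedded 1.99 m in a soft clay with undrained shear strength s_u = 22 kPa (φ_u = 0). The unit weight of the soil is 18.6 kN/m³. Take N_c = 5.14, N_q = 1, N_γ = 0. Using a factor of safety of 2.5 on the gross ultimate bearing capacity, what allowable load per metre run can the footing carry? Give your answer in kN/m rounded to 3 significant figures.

Effective surcharge at the founding depth q = γ·D_f = 18.6 × 1.99 = 37.014 kPa.
q_ult = c·N_c + q·N_q
     = 22 × 5.14 + 37.014 × 1
     = 113.08 + 37.014 = 150.09 kPa.
Gross allowable pressure q_all = 150.09 / 2.5 = 60.038 kPa.
Allowable wall load = q_all × B = 60.038 × 3.6 = 216.14 kN per metre run.

≈ 216 kN/m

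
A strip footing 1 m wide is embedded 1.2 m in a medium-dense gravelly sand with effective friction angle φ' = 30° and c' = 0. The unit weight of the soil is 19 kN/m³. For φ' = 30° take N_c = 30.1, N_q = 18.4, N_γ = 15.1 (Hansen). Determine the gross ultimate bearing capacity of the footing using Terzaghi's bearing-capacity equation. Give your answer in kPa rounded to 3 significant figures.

Effective surcharge at the founding depth q = γ·D_f = 19 × 1.2 = 22.8 kPa.
q_ult = q·N_q + 0.5·γ·B·N_γ
     = 22.8 × 18.4 + 0.5 × 19 × 1 × 15.1
     = 419.52 + 143.45 = 562.97 kPa.

q_ult ≈ 563 kPa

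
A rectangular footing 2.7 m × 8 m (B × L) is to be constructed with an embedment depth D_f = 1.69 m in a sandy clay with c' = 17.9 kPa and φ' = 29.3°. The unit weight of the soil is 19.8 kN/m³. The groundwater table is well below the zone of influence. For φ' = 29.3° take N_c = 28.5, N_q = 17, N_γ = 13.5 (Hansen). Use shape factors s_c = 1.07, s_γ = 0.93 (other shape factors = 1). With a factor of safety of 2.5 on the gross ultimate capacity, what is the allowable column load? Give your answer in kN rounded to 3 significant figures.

P_all ≈ 12500 kN

Effective surcharge at the founding depth q = γ·D_f = 19.8 × 1.69 = 33.462 kPa.
q_ult = c·N_c·s_c + q·N_q + 0.5·γ·B·N_γ·s_γ
     = 17.9 × 28.5 × 1.07 + 33.462 × 17 + 0.5 × 19.8 × 2.7 × 13.5 × 0.93
     = 545.86 + 568.85 + 335.6 = 1450.3 kPa.
Gross allowable pressure q_all = 1450.3 / 2.5 = 580.12 kPa.
Footing area = 21.6 m², so allowable column load = 580.12 × 21.6 = 12531 kN.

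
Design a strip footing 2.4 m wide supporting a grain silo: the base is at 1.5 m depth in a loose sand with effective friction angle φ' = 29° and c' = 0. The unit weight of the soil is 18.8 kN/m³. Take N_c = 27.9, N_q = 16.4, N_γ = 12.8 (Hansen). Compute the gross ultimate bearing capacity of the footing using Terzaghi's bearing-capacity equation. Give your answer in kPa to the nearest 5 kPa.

Effective surcharge at the founding depth q = γ·D_f = 18.8 × 1.5 = 28.2 kPa.
q_ult = q·N_q + 0.5·γ·B·N_γ
     = 28.2 × 16.4 + 0.5 × 18.8 × 2.4 × 12.8
     = 462.48 + 288.77 = 751.25 kPa.

q_ult ≈ 750 kPa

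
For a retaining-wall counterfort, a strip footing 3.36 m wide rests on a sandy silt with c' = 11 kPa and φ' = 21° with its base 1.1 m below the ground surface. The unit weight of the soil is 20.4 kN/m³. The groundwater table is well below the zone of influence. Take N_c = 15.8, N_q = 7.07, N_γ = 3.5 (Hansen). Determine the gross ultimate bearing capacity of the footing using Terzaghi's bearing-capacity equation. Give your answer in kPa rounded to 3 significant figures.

q_ult ≈ 452 kPa

Overburden at base level: q = 20.4 × 1.1 = 22.44 kPa.
Cohesion term c·N_c = 11 × 15.8 = 173.8 kPa; surcharge term q·N_q = 22.44 × 7.07 = 158.65 kPa; self-weight term 0.5·γ·B·N_γ = 0.5 × 20.4 × 3.36 × 3.5 = 119.95 kPa.
q_ult = 173.8 + 158.65 + 119.95 = 452.4 kPa.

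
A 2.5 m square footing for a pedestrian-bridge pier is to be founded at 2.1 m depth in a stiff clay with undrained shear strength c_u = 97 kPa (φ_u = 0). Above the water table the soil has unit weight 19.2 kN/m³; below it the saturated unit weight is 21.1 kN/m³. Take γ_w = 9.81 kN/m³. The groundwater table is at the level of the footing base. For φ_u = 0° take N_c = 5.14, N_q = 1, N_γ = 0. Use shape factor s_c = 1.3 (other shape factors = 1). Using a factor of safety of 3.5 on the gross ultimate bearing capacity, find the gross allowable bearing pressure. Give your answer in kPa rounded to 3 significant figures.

q = γ·D_f = 19.2 × 2.1 = 40.32 kPa.
c·N_c·s_c = 97 × 5.14 × 1.3 = 648.15 kPa
q·N_q = 40.32 × 1 = 40.32 kPa
q_ult = 648.15 + 40.32 = 688.47 kPa.
q_all = 688.47 / 3.5 = 196.71 kPa.

q_all ≈ 197 kPa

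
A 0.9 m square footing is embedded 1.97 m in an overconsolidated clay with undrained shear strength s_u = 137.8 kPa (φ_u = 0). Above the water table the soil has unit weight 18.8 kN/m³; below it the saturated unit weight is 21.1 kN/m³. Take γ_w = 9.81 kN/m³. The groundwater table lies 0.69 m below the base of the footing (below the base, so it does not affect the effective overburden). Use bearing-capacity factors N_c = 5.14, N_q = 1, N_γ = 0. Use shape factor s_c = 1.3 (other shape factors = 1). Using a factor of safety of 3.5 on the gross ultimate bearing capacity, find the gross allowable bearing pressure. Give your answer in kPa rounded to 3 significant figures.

Effective surcharge at the founding depth q = γ·D_f = 18.8 × 1.97 = 37.036 kPa.
q_ult = c·N_c·s_c + q·N_q
     = 137.8 × 5.14 × 1.3 + 37.036 × 1
     = 920.78 + 37.036 = 957.82 kPa.
q_all = 957.82 / 3.5 = 273.66 kPa.

q_all ≈ 274 kPa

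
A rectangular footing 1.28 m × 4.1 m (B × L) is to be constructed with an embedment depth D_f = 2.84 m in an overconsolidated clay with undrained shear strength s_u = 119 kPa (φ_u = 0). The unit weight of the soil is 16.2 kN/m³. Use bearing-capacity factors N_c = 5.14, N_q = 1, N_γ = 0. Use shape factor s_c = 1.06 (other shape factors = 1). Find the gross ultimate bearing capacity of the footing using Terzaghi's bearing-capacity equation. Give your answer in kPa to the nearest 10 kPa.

q_ult ≈ 690 kPa

q = γ·D_f = 16.2 × 2.84 = 46.008 kPa.
c·N_c·s_c = 119 × 5.14 × 1.06 = 648.36 kPa
q·N_q = 46.008 × 1 = 46.008 kPa
q_ult = 648.36 + 46.008 = 694.37 kPa.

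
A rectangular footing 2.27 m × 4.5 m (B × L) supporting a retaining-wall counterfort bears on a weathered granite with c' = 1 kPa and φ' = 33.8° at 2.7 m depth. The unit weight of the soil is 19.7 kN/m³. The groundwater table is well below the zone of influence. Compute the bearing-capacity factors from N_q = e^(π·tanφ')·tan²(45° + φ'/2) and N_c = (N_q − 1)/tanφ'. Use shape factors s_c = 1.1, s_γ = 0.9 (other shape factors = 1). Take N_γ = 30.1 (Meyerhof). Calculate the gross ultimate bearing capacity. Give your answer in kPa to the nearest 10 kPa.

q_ult ≈ 2180 kPa

tan33.8° = 0.6694, so N_q = e^(π×0.6694)·tan²(61.9°) = 8.192 × 3.508 = 28.73.
N_c = (28.73 − 1)/tan33.8° = 41.43.
Effective surcharge at the founding depth q = γ·D_f = 19.7 × 2.7 = 53.19 kPa.
q_ult = c·N_c·s_c + q·N_q + 0.5·γ·B·N_γ·s_γ
     = 1 × 41.426 × 1.1 + 53.19 × 28.732 + 0.5 × 19.7 × 2.27 × 30.1 × 0.9
     = 45.568 + 1528.3 + 605.72 = 2179.6 kPa.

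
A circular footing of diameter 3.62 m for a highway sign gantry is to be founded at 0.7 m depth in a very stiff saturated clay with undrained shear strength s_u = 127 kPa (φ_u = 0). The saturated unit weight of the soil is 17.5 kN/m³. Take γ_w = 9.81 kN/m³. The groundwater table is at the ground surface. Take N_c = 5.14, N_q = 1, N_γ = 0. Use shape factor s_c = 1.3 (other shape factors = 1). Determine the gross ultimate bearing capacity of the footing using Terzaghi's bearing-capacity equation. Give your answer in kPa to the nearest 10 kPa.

γ' = 17.5 − 9.81 = 7.69 kN/m³ (submerged throughout). q = 7.69 × 0.7 = 5.383 kPa.
c·N_c·s_c = 127 × 5.14 × 1.3 = 848.61 kPa
q·N_q = 5.383 × 1 = 5.383 kPa
q_ult = 848.61 + 5.383 = 854 kPa.

q_ult ≈ 850 kPa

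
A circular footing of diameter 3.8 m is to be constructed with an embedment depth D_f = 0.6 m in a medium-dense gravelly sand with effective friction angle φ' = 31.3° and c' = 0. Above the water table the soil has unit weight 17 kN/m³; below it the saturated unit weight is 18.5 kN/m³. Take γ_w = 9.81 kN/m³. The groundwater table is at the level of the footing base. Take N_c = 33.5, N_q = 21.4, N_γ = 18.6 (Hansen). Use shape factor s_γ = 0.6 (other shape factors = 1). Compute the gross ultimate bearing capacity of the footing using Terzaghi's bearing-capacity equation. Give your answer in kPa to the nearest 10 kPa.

q_ult ≈ 400 kPa

Overburden at base level: q = 17 × 0.6 = 10.2 kPa.
Below the base the soil is submerged, so the ½γBN_γ term uses γ' = 18.5 − 9.81 = 8.69 kN/m³.
Surcharge term q·N_q = 10.2 × 21.4 = 218.28 kPa; self-weight term 0.5·γ·B·N_γ·s_γ = 0.5 × 8.69 × 3.8 × 18.6 × 0.6 = 184.26 kPa.
q_ult = 218.28 + 184.26 = 402.54 kPa.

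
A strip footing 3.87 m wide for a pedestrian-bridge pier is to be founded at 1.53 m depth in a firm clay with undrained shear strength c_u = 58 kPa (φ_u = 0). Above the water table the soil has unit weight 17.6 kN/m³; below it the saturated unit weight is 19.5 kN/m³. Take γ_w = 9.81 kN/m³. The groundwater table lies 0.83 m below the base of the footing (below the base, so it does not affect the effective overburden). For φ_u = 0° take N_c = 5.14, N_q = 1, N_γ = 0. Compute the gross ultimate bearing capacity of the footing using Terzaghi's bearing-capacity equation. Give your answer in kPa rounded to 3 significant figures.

Overburden at base level: q = 17.6 × 1.53 = 26.928 kPa.
Cohesion term c·N_c = 58 × 5.14 = 298.12 kPa; surcharge term q·N_q = 26.928 × 1 = 26.928 kPa.
q_ult = 298.12 + 26.928 = 325.05 kPa.

q_ult ≈ 325 kPa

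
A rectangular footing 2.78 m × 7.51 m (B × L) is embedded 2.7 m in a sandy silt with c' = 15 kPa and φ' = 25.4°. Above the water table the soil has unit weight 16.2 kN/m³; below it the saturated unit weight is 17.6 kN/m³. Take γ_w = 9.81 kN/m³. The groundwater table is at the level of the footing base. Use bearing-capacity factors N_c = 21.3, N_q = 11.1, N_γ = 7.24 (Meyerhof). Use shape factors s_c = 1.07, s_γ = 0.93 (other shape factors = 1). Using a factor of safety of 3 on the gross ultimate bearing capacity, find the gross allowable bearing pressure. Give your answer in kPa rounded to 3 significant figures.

Overburden at base level: q = 16.2 × 2.7 = 43.74 kPa.
Below the base the soil is submerged, so the ½γBN_γ term uses γ' = 17.6 − 9.81 = 7.79 kN/m³.
Cohesion term c·N_c·s_c = 15 × 21.3 × 1.07 = 341.87 kPa; surcharge term q·N_q = 43.74 × 11.1 = 485.51 kPa; self-weight term 0.5·γ·B·N_γ·s_γ = 0.5 × 7.79 × 2.78 × 7.24 × 0.93 = 72.908 kPa.
q_ult = 341.87 + 485.51 + 72.908 = 900.29 kPa.
q_all = 900.29 / 3 = 300.1 kPa.

q_all ≈ 300 kPa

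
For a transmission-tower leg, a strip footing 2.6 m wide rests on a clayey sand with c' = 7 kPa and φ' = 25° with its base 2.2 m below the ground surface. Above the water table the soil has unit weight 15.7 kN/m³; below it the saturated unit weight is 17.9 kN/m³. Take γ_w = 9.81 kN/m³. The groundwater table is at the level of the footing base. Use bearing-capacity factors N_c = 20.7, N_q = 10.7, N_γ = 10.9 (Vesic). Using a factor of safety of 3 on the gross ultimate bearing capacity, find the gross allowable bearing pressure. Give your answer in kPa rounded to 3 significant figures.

q_all ≈ 210 kPa

q = γ·D_f = 15.7 × 2.2 = 34.54 kPa.
For the ½γBN_γ term take γ' = 17.9 − 9.81 = 8.09 kN/m³ (soil below base is submerged).
c·N_c = 7 × 20.7 = 144.9 kPa
q·N_q = 34.54 × 10.7 = 369.58 kPa
0.5·γ·B·N_γ = 0.5 × 8.09 × 2.6 × 10.9 = 114.64 kPa
q_ult = 144.9 + 369.58 + 114.64 = 629.11 kPa.
q_all = 629.11 / 3 = 209.7 kPa.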